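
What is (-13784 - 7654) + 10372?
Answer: -11066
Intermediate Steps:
(-13784 - 7654) + 10372 = -21438 + 10372 = -11066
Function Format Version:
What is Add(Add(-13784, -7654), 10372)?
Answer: -11066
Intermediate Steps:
Add(Add(-13784, -7654), 10372) = Add(-21438, 10372) = -11066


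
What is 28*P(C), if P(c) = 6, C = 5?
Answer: 168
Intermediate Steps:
28*P(C) = 28*6 = 168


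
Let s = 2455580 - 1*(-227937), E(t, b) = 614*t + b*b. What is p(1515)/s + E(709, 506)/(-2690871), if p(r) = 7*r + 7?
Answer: -608908719034/2406999357769 ≈ -0.25297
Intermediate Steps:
E(t, b) = b² + 614*t (E(t, b) = 614*t + b² = b² + 614*t)
s = 2683517 (s = 2455580 + 227937 = 2683517)
p(r) = 7 + 7*r
p(1515)/s + E(709, 506)/(-2690871) = (7 + 7*1515)/2683517 + (506² + 614*709)/(-2690871) = (7 + 10605)*(1/2683517) + (256036 + 435326)*(-1/2690871) = 10612*(1/2683517) + 691362*(-1/2690871) = 10612/2683517 - 230454/896957 = -608908719034/2406999357769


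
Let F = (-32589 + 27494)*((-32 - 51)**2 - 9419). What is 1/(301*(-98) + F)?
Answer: 1/12860852 ≈ 7.7755e-8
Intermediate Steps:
F = 12890350 (F = -5095*((-83)**2 - 9419) = -5095*(6889 - 9419) = -5095*(-2530) = 12890350)
1/(301*(-98) + F) = 1/(301*(-98) + 12890350) = 1/(-29498 + 12890350) = 1/12860852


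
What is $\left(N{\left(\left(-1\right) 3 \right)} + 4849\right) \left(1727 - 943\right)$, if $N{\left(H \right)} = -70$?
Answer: $3746736$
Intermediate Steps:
$\left(N{\left(\left(-1\right) 3 \right)} + 4849\right) \left(1727 - 943\right) = \left(-70 + 4849\right) \left(1727 - 943\right) = 4779 \cdot 784 = 3746736$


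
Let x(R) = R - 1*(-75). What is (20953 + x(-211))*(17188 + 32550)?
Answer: 1035395946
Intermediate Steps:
x(R) = 75 + R (x(R) = R + 75 = 75 + R)
(20953 + x(-211))*(17188 + 32550) = (20953 + (75 - 211))*(17188 + 32550) = (20953 - 136)*49738 = 20817*49738 = 1035395946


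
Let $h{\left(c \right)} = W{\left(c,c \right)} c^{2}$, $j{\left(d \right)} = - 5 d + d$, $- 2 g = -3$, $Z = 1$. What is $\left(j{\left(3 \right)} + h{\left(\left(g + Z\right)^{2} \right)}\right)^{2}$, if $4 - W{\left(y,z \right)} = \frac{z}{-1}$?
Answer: $\frac{617870449}{4096} \approx 1.5085 \cdot 10^{5}$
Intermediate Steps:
$W{\left(y,z \right)} = 4 + z$ ($W{\left(y,z \right)} = 4 - \frac{z}{-1} = 4 - z \left(-1\right) = 4 - - z = 4 + z$)
$g = \frac{3}{2}$ ($g = \left(- \frac{1}{2}\right) \left(-3\right) = \frac{3}{2} \approx 1.5$)
$j{\left(d \right)} = - 4 d$
$h{\left(c \right)} = c^{2} \left(4 + c\right)$ ($h{\left(c \right)} = \left(4 + c\right) c^{2} = c^{2} \left(4 + c\right)$)
$\left(j{\left(3 \right)} + h{\left(\left(g + Z\right)^{2} \right)}\right)^{2} = \left(\left(-4\right) 3 + \left(\left(\frac{3}{2} + 1\right)^{2}\right)^{2} \left(4 + \left(\frac{3}{2} + 1\right)^{2}\right)\right)^{2} = \left(-12 + \left(\left(\frac{5}{2}\right)^{2}\right)^{2} \left(4 + \left(\frac{5}{2}\right)^{2}\right)\right)^{2} = \left(-12 + \left(\frac{25}{4}\right)^{2} \left(4 + \frac{25}{4}\right)\right)^{2} = \left(-12 + \frac{625}{16} \cdot \frac{41}{4}\right)^{2} = \left(-12 + \frac{25625}{64}\right)^{2} = \left(\frac{24857}{64}\right)^{2} = \frac{617870449}{4096}$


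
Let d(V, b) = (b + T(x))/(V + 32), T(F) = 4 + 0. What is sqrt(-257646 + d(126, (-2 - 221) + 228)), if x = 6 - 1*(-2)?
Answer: I*sqrt(6431873322)/158 ≈ 507.59*I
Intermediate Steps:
x = 8 (x = 6 + 2 = 8)
T(F) = 4
d(V, b) = (4 + b)/(32 + V) (d(V, b) = (b + 4)/(V + 32) = (4 + b)/(32 + V))
sqrt(-257646 + d(126, (-2 - 221) + 228)) = sqrt(-257646 + (4 + ((-2 - 221) + 228))/(32 + 126)) = sqrt(-257646 + (4 + (-223 + 228))/158) = sqrt(-257646 + (4 + 5)/158) = sqrt(-257646 + (1/158)*9) = sqrt(-257646 + 9/158) = sqrt(-40708059/158) = I*sqrt(6431873322)/158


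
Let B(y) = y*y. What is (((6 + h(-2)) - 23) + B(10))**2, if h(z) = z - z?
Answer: 6889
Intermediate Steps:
B(y) = y**2
h(z) = 0
(((6 + h(-2)) - 23) + B(10))**2 = (((6 + 0) - 23) + 10**2)**2 = ((6 - 23) + 100)**2 = (-17 + 100)**2 = 83**2 = 6889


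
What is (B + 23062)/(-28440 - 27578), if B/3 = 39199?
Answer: -140659/56018 ≈ -2.5110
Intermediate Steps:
B = 117597 (B = 3*39199 = 117597)
(B + 23062)/(-28440 - 27578) = (117597 + 23062)/(-28440 - 27578) = 140659/(-56018) = 140659*(-1/56018) = -140659/56018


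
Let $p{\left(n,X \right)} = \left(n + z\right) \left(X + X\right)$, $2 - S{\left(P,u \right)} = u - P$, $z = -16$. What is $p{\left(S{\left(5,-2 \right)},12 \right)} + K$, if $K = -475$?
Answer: $-643$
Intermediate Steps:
$S{\left(P,u \right)} = 2 + P - u$ ($S{\left(P,u \right)} = 2 - \left(u - P\right) = 2 + \left(P - u\right) = 2 + P - u$)
$p{\left(n,X \right)} = 2 X \left(-16 + n\right)$ ($p{\left(n,X \right)} = \left(n - 16\right) \left(X + X\right) = \left(-16 + n\right) 2 X = 2 X \left(-16 + n\right)$)
$p{\left(S{\left(5,-2 \right)},12 \right)} + K = 2 \cdot 12 \left(-16 + \left(2 + 5 - -2\right)\right) - 475 = 2 \cdot 12 \left(-16 + \left(2 + 5 + 2\right)\right) - 475 = 2 \cdot 12 \left(-16 + 9\right) - 475 = 2 \cdot 12 \left(-7\right) - 475 = -168 - 475 = -643$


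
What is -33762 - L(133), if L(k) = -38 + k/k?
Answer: -33725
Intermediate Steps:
L(k) = -37 (L(k) = -38 + 1 = -37)
-33762 - L(133) = -33762 - 1*(-37) = -33762 + 37 = -33725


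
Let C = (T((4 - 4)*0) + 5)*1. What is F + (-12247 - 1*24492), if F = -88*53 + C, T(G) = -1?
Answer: -41399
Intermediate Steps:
C = 4 (C = (-1 + 5)*1 = 4*1 = 4)
F = -4660 (F = -88*53 + 4 = -4664 + 4 = -4660)
F + (-12247 - 1*24492) = -4660 + (-12247 - 1*24492) = -4660 + (-12247 - 24492) = -4660 - 36739 = -41399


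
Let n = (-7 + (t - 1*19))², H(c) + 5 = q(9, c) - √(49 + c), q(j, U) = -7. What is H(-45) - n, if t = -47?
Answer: -5343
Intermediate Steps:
H(c) = -12 - √(49 + c) (H(c) = -5 + (-7 - √(49 + c)) = -12 - √(49 + c))
n = 5329 (n = (-7 + (-47 - 1*19))² = (-7 + (-47 - 19))² = (-7 - 66)² = (-73)² = 5329)
H(-45) - n = (-12 - √(49 - 45)) - 1*5329 = (-12 - √4) - 5329 = (-12 - 1*2) - 5329 = (-12 - 2) - 5329 = -14 - 5329 = -5343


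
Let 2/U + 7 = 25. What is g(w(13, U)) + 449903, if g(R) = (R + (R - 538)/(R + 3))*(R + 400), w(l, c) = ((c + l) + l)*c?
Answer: 1300058379019/3136158 ≈ 4.1454e+5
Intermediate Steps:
U = ⅑ (U = 2/(-7 + 25) = 2/18 = 2*(1/18) = ⅑ ≈ 0.11111)
w(l, c) = c*(c + 2*l) (w(l, c) = (c + 2*l)*c = c*(c + 2*l))
g(R) = (400 + R)*(R + (-538 + R)/(3 + R)) (g(R) = (R + (-538 + R)/(3 + R))*(400 + R) = (400 + R)*(R + (-538 + R)/(3 + R)))
g(w(13, U)) + 449903 = (-215200 + ((⅑ + 2*13)/9)³ + 404*((⅑ + 2*13)/9)² + 1062*((⅑ + 2*13)/9))/(3 + (⅑ + 2*13)/9) + 449903 = (-215200 + ((⅑ + 26)/9)³ + 404*((⅑ + 26)/9)² + 1062*((⅑ + 26)/9))/(3 + (⅑ + 26)/9) + 449903 = (-215200 + ((⅑)*(235/9))³ + 404*((⅑)*(235/9))² + 1062*((⅑)*(235/9)))/(3 + (⅑)*(235/9)) + 449903 = (-215200 + (235/81)³ + 404*(235/81)² + 1062*(235/81))/(3 + 235/81) + 449903 = (-215200 + 12977875/531441 + 404*(55225/6561) + 27730/9)/(478/81) + 449903 = 81*(-215200 + 12977875/531441 + 22310900/6561 + 27730/9)/478 + 449903 = (81/478)*(-110908513655/531441) + 449903 = -110908513655/3136158 + 449903 = 1300058379019/3136158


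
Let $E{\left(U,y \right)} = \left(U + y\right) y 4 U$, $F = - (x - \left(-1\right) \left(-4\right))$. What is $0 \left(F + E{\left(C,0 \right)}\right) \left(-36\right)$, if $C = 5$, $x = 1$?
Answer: $0$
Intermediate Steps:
$F = 3$ ($F = - (1 - \left(-1\right) \left(-4\right)) = - (1 - 4) = \left(-1\right) \left(-3\right) = 3$)
$E{\left(U,y \right)} = 4 U y \left(U + y\right)$ ($E{\left(U,y \right)} = y \left(U + y\right) 4 U = 4 y \left(U + y\right) U = 4 U y \left(U + y\right)$)
$0 \left(F + E{\left(C,0 \right)}\right) \left(-36\right) = 0 \left(3 + 4 \cdot 5 \cdot 0 \left(5 + 0\right)\right) \left(-36\right) = 0 \left(3 + 4 \cdot 5 \cdot 0 \cdot 5\right) \left(-36\right) = 0 \left(3 + 0\right) \left(-36\right) = 0 \cdot 3 \left(-36\right) = 0 \left(-36\right) = 0$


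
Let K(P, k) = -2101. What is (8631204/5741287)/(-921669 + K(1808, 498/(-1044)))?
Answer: -4315602/2651814345995 ≈ -1.6274e-6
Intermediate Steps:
(8631204/5741287)/(-921669 + K(1808, 498/(-1044))) = (8631204/5741287)/(-921669 - 2101) = (8631204*(1/5741287))/(-923770) = (8631204/5741287)*(-1/923770) = -4315602/2651814345995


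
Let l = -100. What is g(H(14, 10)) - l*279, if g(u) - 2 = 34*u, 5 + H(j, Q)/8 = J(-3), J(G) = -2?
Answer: 25998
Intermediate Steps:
H(j, Q) = -56 (H(j, Q) = -40 + 8*(-2) = -40 - 16 = -56)
g(u) = 2 + 34*u
g(H(14, 10)) - l*279 = (2 + 34*(-56)) - (-100)*279 = (2 - 1904) - 1*(-27900) = -1902 + 27900 = 25998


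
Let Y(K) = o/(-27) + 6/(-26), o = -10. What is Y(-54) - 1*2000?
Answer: -701951/351 ≈ -1999.9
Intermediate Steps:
Y(K) = 49/351 (Y(K) = -10/(-27) + 6/(-26) = -10*(-1/27) + 6*(-1/26) = 10/27 - 3/13 = 49/351)
Y(-54) - 1*2000 = 49/351 - 1*2000 = 49/351 - 2000 = -701951/351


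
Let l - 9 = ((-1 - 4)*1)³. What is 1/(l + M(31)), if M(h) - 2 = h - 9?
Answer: -1/92 ≈ -0.010870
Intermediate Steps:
M(h) = -7 + h (M(h) = 2 + (h - 9) = 2 + (-9 + h) = -7 + h)
l = -116 (l = 9 + ((-1 - 4)*1)³ = 9 + (-5*1)³ = 9 + (-5)³ = 9 - 125 = -116)
1/(l + M(31)) = 1/(-116 + (-7 + 31)) = 1/(-116 + 24) = 1/(-92) = -1/92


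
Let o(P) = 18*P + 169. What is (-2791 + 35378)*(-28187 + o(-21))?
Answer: -925340452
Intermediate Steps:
o(P) = 169 + 18*P
(-2791 + 35378)*(-28187 + o(-21)) = (-2791 + 35378)*(-28187 + (169 + 18*(-21))) = 32587*(-28187 + (169 - 378)) = 32587*(-28187 - 209) = 32587*(-28396) = -925340452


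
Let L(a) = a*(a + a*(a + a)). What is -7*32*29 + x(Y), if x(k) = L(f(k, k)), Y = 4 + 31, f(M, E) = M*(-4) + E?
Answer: -2310721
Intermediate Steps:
f(M, E) = E - 4*M (f(M, E) = -4*M + E = E - 4*M)
L(a) = a*(a + 2*a²) (L(a) = a*(a + a*(2*a)) = a*(a + 2*a²))
Y = 35
x(k) = 9*k²*(1 - 6*k) (x(k) = (k - 4*k)²*(1 + 2*(k - 4*k)) = (-3*k)²*(1 + 2*(-3*k)) = (9*k²)*(1 - 6*k) = 9*k²*(1 - 6*k))
-7*32*29 + x(Y) = -7*32*29 + 35²*(9 - 54*35) = -224*29 + 1225*(9 - 1890) = -6496 + 1225*(-1881) = -6496 - 2304225 = -2310721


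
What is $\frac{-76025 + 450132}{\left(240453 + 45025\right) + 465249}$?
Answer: $\frac{374107}{750727} \approx 0.49833$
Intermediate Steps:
$\frac{-76025 + 450132}{\left(240453 + 45025\right) + 465249} = \frac{374107}{285478 + 465249} = \frac{374107}{750727}$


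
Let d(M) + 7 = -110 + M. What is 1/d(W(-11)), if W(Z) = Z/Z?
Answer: -1/116 ≈ -0.0086207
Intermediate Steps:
W(Z) = 1
d(M) = -117 + M (d(M) = -7 + (-110 + M) = -117 + M)
1/d(W(-11)) = 1/(-117 + 1) = 1/(-116) = -1/116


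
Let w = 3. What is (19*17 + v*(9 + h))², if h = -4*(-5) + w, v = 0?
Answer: 104329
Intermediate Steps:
h = 23 (h = -4*(-5) + 3 = 20 + 3 = 23)
(19*17 + v*(9 + h))² = (19*17 + 0*(9 + 23))² = (323 + 0*32)² = (323 + 0)² = 323² = 104329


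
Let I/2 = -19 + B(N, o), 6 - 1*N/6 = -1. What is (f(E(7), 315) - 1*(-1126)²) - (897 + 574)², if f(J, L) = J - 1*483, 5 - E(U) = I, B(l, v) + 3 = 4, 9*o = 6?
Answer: -3432159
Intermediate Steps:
N = 42 (N = 36 - 6*(-1) = 36 + 6 = 42)
o = ⅔ (o = (⅑)*6 = ⅔ ≈ 0.66667)
B(l, v) = 1 (B(l, v) = -3 + 4 = 1)
I = -36 (I = 2*(-19 + 1) = 2*(-18) = -36)
E(U) = 41 (E(U) = 5 - 1*(-36) = 5 + 36 = 41)
f(J, L) = -483 + J (f(J, L) = J - 483 = -483 + J)
(f(E(7), 315) - 1*(-1126)²) - (897 + 574)² = ((-483 + 41) - 1*(-1126)²) - (897 + 574)² = (-442 - 1*1267876) - 1*1471² = (-442 - 1267876) - 1*2163841 = -1268318 - 2163841 = -3432159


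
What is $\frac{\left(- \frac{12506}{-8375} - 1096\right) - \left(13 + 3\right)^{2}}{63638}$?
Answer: $- \frac{5655247}{266484125} \approx -0.021222$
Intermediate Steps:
$\frac{\left(- \frac{12506}{-8375} - 1096\right) - \left(13 + 3\right)^{2}}{63638} = \left(\left(\left(-12506\right) \left(- \frac{1}{8375}\right) - 1096\right) - 16^{2}\right) \frac{1}{63638} = \left(\left(\frac{12506}{8375} - 1096\right) - 256\right) \frac{1}{63638} = \left(- \frac{9166494}{8375} - 256\right) \frac{1}{63638} = \left(- \frac{11310494}{8375}\right) \frac{1}{63638} = - \frac{5655247}{266484125}$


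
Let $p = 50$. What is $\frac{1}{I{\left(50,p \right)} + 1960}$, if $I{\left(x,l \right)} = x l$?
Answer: $\frac{1}{4460} \approx 0.00022422$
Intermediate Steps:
$I{\left(x,l \right)} = l x$
$\frac{1}{I{\left(50,p \right)} + 1960} = \frac{1}{50 \cdot 50 + 1960} = \frac{1}{2500 + 1960} = \frac{1}{4460}$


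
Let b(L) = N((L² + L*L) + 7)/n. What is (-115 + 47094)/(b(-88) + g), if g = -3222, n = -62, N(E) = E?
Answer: -2912698/215259 ≈ -13.531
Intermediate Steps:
b(L) = -7/62 - L²/31 (b(L) = ((L² + L*L) + 7)/(-62) = ((L² + L²) + 7)*(-1/62) = (2*L² + 7)*(-1/62) = (7 + 2*L²)*(-1/62) = -7/62 - L²/31)
(-115 + 47094)/(b(-88) + g) = (-115 + 47094)/((-7/62 - 1/31*(-88)²) - 3222) = 46979/((-7/62 - 1/31*7744) - 3222) = 46979/((-7/62 - 7744/31) - 3222) = 46979/(-15495/62 - 3222) = 46979/(-215259/62) = 46979*(-62/215259) = -2912698/215259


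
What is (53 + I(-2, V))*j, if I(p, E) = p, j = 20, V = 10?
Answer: 1020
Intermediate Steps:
(53 + I(-2, V))*j = (53 - 2)*20 = 51*20 = 1020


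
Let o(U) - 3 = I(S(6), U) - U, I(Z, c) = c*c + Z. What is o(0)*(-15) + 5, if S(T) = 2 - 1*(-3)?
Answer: -115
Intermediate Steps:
S(T) = 5 (S(T) = 2 + 3 = 5)
I(Z, c) = Z + c² (I(Z, c) = c² + Z = Z + c²)
o(U) = 8 + U² - U (o(U) = 3 + ((5 + U²) - U) = 3 + (5 + U² - U) = 8 + U² - U)
o(0)*(-15) + 5 = (8 + 0² - 1*0)*(-15) + 5 = (8 + 0 + 0)*(-15) + 5 = 8*(-15) + 5 = -120 + 5 = -115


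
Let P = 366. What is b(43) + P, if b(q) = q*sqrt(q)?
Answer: 366 + 43*sqrt(43) ≈ 647.97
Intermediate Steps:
b(q) = q**(3/2)
b(43) + P = 43**(3/2) + 366 = 43*sqrt(43) + 366 = 366 + 43*sqrt(43)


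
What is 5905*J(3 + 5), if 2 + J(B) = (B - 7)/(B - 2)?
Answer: -64955/6 ≈ -10826.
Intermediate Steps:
J(B) = -2 + (-7 + B)/(-2 + B) (J(B) = -2 + (B - 7)/(B - 2) = -2 + (-7 + B)/(-2 + B))
5905*J(3 + 5) = 5905*((-3 - (3 + 5))/(-2 + (3 + 5))) = 5905*((-3 - 1*8)/(-2 + 8)) = 5905*((-3 - 8)/6) = 5905*((⅙)*(-11)) = 5905*(-11/6) = -64955/6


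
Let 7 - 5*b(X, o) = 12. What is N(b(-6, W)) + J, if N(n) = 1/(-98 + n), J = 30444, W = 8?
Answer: 3013955/99 ≈ 30444.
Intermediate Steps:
b(X, o) = -1 (b(X, o) = 7/5 - 1/5*12 = 7/5 - 12/5 = -1)
N(b(-6, W)) + J = 1/(-98 - 1) + 30444 = 1/(-99) + 30444 = -1/99 + 30444 = 3013955/99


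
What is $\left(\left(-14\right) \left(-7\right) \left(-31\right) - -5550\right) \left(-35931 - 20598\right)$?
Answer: $-142000848$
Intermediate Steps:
$\left(\left(-14\right) \left(-7\right) \left(-31\right) - -5550\right) \left(-35931 - 20598\right) = \left(98 \left(-31\right) + 5550\right) \left(-56529\right) = \left(-3038 + 5550\right) \left(-56529\right) = 2512 \left(-56529\right) = -142000848$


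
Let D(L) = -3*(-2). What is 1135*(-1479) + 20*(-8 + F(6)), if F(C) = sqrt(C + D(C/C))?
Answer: -1678825 + 40*sqrt(3) ≈ -1.6788e+6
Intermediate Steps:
D(L) = 6
F(C) = sqrt(6 + C) (F(C) = sqrt(C + 6) = sqrt(6 + C))
1135*(-1479) + 20*(-8 + F(6)) = 1135*(-1479) + 20*(-8 + sqrt(6 + 6)) = -1678665 + 20*(-8 + sqrt(12)) = -1678665 + 20*(-8 + 2*sqrt(3)) = -1678665 + (-160 + 40*sqrt(3)) = -1678825 + 40*sqrt(3)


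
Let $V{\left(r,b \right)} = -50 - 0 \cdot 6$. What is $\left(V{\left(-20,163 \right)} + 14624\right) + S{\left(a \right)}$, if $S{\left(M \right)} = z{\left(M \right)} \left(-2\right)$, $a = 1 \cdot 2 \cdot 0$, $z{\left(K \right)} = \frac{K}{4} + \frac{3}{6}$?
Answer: $14573$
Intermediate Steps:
$V{\left(r,b \right)} = -50$ ($V{\left(r,b \right)} = -50 - 0 = -50 + 0 = -50$)
$z{\left(K \right)} = \frac{1}{2} + \frac{K}{4}$ ($z{\left(K \right)} = K \frac{1}{4} + 3 \cdot \frac{1}{6} = \frac{K}{4} + \frac{1}{2} = \frac{1}{2} + \frac{K}{4}$)
$a = 0$ ($a = 2 \cdot 0 = 0$)
$S{\left(M \right)} = -1 - \frac{M}{2}$ ($S{\left(M \right)} = \left(\frac{1}{2} + \frac{M}{4}\right) \left(-2\right) = -1 - \frac{M}{2}$)
$\left(V{\left(-20,163 \right)} + 14624\right) + S{\left(a \right)} = \left(-50 + 14624\right) - 1 = 14574 + \left(-1 + 0\right) = 14574 - 1 = 14573$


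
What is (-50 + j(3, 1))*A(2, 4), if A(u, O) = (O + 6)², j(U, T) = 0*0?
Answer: -5000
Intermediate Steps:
j(U, T) = 0
A(u, O) = (6 + O)²
(-50 + j(3, 1))*A(2, 4) = (-50 + 0)*(6 + 4)² = -50*10² = -50*100 = -5000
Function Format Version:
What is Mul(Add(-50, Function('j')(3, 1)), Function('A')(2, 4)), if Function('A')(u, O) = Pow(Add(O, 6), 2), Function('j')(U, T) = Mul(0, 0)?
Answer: -5000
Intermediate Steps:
Function('j')(U, T) = 0
Function('A')(u, O) = Pow(Add(6, O), 2)
Mul(Add(-50, Function('j')(3, 1)), Function('A')(2, 4)) = Mul(Add(-50, 0), Pow(Add(6, 4), 2)) = Mul(-50, Pow(10, 2)) = Mul(-50, 100) = -5000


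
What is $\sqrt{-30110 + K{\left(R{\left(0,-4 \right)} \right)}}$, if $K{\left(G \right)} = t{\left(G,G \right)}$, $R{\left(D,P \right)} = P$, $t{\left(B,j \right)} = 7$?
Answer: $i \sqrt{30103} \approx 173.5 i$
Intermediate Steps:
$K{\left(G \right)} = 7$
$\sqrt{-30110 + K{\left(R{\left(0,-4 \right)} \right)}} = \sqrt{-30110 + 7} = \sqrt{-30103} = i \sqrt{30103}$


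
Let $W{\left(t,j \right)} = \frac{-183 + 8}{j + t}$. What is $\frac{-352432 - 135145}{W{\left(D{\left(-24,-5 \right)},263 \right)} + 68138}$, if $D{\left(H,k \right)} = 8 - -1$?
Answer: $- \frac{132620944}{18533361} \approx -7.1558$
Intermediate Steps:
$D{\left(H,k \right)} = 9$ ($D{\left(H,k \right)} = 8 + 1 = 9$)
$W{\left(t,j \right)} = - \frac{175}{j + t}$
$\frac{-352432 - 135145}{W{\left(D{\left(-24,-5 \right)},263 \right)} + 68138} = \frac{-352432 - 135145}{- \frac{175}{263 + 9} + 68138} = - \frac{487577}{- \frac{175}{272} + 68138} = - \frac{487577}{\frac{18533361}{272}} = \left(-487577\right) \frac{272}{18533361} = - \frac{132620944}{18533361}$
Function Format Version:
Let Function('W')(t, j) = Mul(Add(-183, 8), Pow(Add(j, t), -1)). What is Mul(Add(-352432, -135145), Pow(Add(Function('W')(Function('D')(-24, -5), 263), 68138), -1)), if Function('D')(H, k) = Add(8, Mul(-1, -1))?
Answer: Rational(-132620944, 18533361) ≈ -7.1558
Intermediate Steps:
Function('D')(H, k) = 9 (Function('D')(H, k) = Add(8, 1) = 9)
Function('W')(t, j) = Mul(-175, Pow(Add(j, t), -1))
Mul(Add(-352432, -135145), Pow(Add(Function('W')(Function('D')(-24, -5), 263), 68138), -1)) = Mul(Add(-352432, -135145), Pow(Add(Mul(-175, Pow(Add(263, 9), -1)), 68138), -1)) = Mul(-487577, Pow(Add(Mul(-175, Pow(272, -1)), 68138), -1)) = Mul(-487577, Pow(Add(Mul(-175, Rational(1, 272)), 68138), -1)) = Mul(-487577, Pow(Add(Rational(-175, 272), 68138), -1)) = Mul(-487577, Pow(Rational(18533361, 272), -1)) = Mul(-487577, Rational(272, 18533361)) = Rational(-132620944, 18533361)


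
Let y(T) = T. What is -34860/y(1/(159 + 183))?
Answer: -11922120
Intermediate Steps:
-34860/y(1/(159 + 183)) = -34860/(1/(159 + 183)) = -34860/(1/342) = -34860/1/342 = -34860*342 = -11922120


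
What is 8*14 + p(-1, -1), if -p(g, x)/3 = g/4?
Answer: 451/4 ≈ 112.75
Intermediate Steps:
p(g, x) = -3*g/4
8*14 + p(-1, -1) = 8*14 - 3/4*(-1) = 112 + 3/4 = 451/4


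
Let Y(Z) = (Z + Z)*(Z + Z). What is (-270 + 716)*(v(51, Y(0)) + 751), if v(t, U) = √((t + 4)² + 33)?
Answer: 334946 + 446*√3058 ≈ 3.5961e+5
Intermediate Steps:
Y(Z) = 4*Z² (Y(Z) = (2*Z)*(2*Z) = 4*Z²)
v(t, U) = √(33 + (4 + t)²) (v(t, U) = √((4 + t)² + 33) = √(33 + (4 + t)²))
(-270 + 716)*(v(51, Y(0)) + 751) = (-270 + 716)*(√(33 + (4 + 51)²) + 751) = 446*(√(33 + 55²) + 751) = 446*(√(33 + 3025) + 751) = 446*(√3058 + 751) = 446*(751 + √3058) = 334946 + 446*√3058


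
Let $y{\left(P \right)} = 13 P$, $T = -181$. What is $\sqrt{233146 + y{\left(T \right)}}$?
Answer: $\sqrt{230793} \approx 480.41$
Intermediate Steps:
$\sqrt{233146 + y{\left(T \right)}} = \sqrt{233146 + 13 \left(-181\right)} = \sqrt{233146 - 2353} = \sqrt{230793}$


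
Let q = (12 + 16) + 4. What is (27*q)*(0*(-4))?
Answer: 0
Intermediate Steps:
q = 32 (q = 28 + 4 = 32)
(27*q)*(0*(-4)) = (27*32)*(0*(-4)) = 864*0 = 0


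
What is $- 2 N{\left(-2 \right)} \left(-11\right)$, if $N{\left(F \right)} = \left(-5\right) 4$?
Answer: $-440$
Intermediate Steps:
$N{\left(F \right)} = -20$
$- 2 N{\left(-2 \right)} \left(-11\right) = \left(-2\right) \left(-20\right) \left(-11\right) = 40 \left(-11\right) = -440$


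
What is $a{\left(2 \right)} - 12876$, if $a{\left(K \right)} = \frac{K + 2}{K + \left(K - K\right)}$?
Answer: $-12874$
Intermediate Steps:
$a{\left(K \right)} = \frac{2 + K}{K}$ ($a{\left(K \right)} = \frac{2 + K}{K + 0} = \frac{2 + K}{K}$)
$a{\left(2 \right)} - 12876 = \frac{2 + 2}{2} - 12876 = \frac{1}{2} \cdot 4 - 12876 = 2 - 12876 = -12874$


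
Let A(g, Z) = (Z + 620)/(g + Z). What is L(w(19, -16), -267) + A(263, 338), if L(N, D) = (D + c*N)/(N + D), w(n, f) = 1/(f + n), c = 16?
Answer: 247637/96160 ≈ 2.5753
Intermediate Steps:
A(g, Z) = (620 + Z)/(Z + g)
L(N, D) = (D + 16*N)/(D + N) (L(N, D) = (D + 16*N)/(N + D) = (D + 16*N)/(D + N))
L(w(19, -16), -267) + A(263, 338) = (-267 + 16/(-16 + 19))/(-267 + 1/(-16 + 19)) + (620 + 338)/(338 + 263) = (-267 + 16/3)/(-267 + 1/3) + 958/601 = (-267 + 16*(⅓))/(-267 + ⅓) + (1/601)*958 = (-267 + 16/3)/(-800/3) + 958/601 = -3/800*(-785/3) + 958/601 = 157/160 + 958/601 = 247637/96160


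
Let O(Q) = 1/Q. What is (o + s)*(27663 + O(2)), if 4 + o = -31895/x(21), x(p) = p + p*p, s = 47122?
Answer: 1202622030067/924 ≈ 1.3015e+9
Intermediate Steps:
x(p) = p + p²
o = -33743/462 (o = -4 - 31895*1/(21*(1 + 21)) = -4 - 31895/(21*22) = -4 - 31895/462 = -33743/462 ≈ -73.037)
(o + s)*(27663 + O(2)) = (-33743/462 + 47122)*(27663 + 1/2) = 21736621*(27663 + ½)/462 = (21736621/462)*(55327/2) = 1202622030067/924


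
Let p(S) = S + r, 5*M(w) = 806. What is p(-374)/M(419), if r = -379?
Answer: -3765/806 ≈ -4.6712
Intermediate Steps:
M(w) = 806/5 (M(w) = (⅕)*806 = 806/5)
p(S) = -379 + S (p(S) = S - 379 = -379 + S)
p(-374)/M(419) = (-379 - 374)/(806/5) = -753*5/806 = -3765/806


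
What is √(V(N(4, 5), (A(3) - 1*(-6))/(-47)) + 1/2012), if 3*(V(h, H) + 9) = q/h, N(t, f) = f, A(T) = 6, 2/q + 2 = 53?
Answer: I*√592064014405/256530 ≈ 2.9995*I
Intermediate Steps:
q = 2/51 (q = 2/(-2 + 53) = 2/51 ≈ 0.039216)
V(h, H) = -9 + 2/(153*h) (V(h, H) = -9 + (2/(51*h))/3 = -9 + 2/(153*h))
√(V(N(4, 5), (A(3) - 1*(-6))/(-47)) + 1/2012) = √((-9 + (2/153)/5) + 1/2012) = √((-9 + (2/153)*(⅕)) + 1/2012) = √((-9 + 2/765) + 1/2012) = √(-6883/765 + 1/2012) = √(-13847831/1539180) = I*√592064014405/256530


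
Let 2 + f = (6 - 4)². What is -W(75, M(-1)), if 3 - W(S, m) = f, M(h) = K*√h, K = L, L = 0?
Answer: -1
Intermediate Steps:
K = 0
f = 2 (f = -2 + (6 - 4)² = -2 + 2² = -2 + 4 = 2)
M(h) = 0 (M(h) = 0*√h = 0)
W(S, m) = 1 (W(S, m) = 3 - 1*2 = 3 - 2 = 1)
-W(75, M(-1)) = -1*1 = -1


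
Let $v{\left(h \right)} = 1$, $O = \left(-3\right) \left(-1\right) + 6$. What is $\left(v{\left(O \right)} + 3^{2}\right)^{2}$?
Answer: $100$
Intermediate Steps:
$O = 9$ ($O = 3 + 6 = 9$)
$\left(v{\left(O \right)} + 3^{2}\right)^{2} = \left(1 + 3^{2}\right)^{2} = \left(1 + 9\right)^{2} = 10^{2} = 100$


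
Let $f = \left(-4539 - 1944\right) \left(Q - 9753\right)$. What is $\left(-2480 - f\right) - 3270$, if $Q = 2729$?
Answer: $-45542342$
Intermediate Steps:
$f = 45536592$ ($f = \left(-4539 - 1944\right) \left(2729 - 9753\right) = \left(-6483\right) \left(-7024\right) = 45536592$)
$\left(-2480 - f\right) - 3270 = \left(-2480 - 45536592\right) - 3270 = -45539072 - 3270 = -45542342$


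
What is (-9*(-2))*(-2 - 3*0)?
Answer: -36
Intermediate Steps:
(-9*(-2))*(-2 - 3*0) = 18*(-2 + 0) = 18*(-2) = -36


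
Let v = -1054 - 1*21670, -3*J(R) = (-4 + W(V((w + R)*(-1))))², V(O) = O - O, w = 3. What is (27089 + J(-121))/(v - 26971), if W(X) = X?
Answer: -81251/149085 ≈ -0.54500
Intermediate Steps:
V(O) = 0
J(R) = -16/3 (J(R) = -(-4 + 0)²/3 = -⅓*(-4)² = -⅓*16 = -16/3)
v = -22724 (v = -1054 - 21670 = -22724)
(27089 + J(-121))/(v - 26971) = (27089 - 16/3)/(-22724 - 26971) = (81251/3)/(-49695) = (81251/3)*(-1/49695) = -81251/149085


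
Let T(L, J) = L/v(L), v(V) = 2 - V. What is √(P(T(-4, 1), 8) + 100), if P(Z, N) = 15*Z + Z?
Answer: 2*√201/3 ≈ 9.4516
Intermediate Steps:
T(L, J) = L/(2 - L)
P(Z, N) = 16*Z
√(P(T(-4, 1), 8) + 100) = √(16*(-1*(-4)/(-2 - 4)) + 100) = √(16*(-1*(-4)/(-6)) + 100) = √(16*(-1*(-4)*(-⅙)) + 100) = √(16*(-⅔) + 100) = √(-32/3 + 100) = √(268/3) = 2*√201/3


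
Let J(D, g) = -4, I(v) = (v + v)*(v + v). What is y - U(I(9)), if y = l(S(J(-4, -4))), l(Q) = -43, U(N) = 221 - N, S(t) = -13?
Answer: 60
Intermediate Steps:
I(v) = 4*v**2 (I(v) = (2*v)*(2*v) = 4*v**2)
y = -43
y - U(I(9)) = -43 - (221 - 4*9**2) = -43 - (221 - 4*81) = -43 - (221 - 1*324) = -43 - (221 - 324) = -43 - 1*(-103) = -43 + 103 = 60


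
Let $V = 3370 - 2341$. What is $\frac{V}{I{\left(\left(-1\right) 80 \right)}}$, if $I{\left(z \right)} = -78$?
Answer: $- \frac{343}{26} \approx -13.192$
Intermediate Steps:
$V = 1029$
$\frac{V}{I{\left(\left(-1\right) 80 \right)}} = \frac{1029}{-78} = 1029 \left(- \frac{1}{78}\right) = - \frac{343}{26}$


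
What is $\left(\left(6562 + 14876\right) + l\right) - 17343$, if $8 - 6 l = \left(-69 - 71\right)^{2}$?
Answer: $\frac{2489}{3} \approx 829.67$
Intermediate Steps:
$l = - \frac{9796}{3}$ ($l = \frac{4}{3} - \frac{\left(-69 - 71\right)^{2}}{6} = \frac{4}{3} - \frac{\left(-140\right)^{2}}{6} = \frac{4}{3} - \frac{9800}{3} = - \frac{9796}{3} \approx -3265.3$)
$\left(\left(6562 + 14876\right) + l\right) - 17343 = \left(\left(6562 + 14876\right) - \frac{9796}{3}\right) - 17343 = \left(21438 - \frac{9796}{3}\right) - 17343 = \frac{54518}{3} - 17343 = \frac{2489}{3}$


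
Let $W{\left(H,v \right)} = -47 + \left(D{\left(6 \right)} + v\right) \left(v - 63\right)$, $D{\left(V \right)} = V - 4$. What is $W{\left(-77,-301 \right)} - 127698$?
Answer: $-18909$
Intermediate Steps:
$D{\left(V \right)} = -4 + V$ ($D{\left(V \right)} = V - 4 = -4 + V$)
$W{\left(H,v \right)} = -47 + \left(-63 + v\right) \left(2 + v\right)$ ($W{\left(H,v \right)} = -47 + \left(\left(-4 + 6\right) + v\right) \left(v - 63\right) = -47 + \left(2 + v\right) \left(-63 + v\right) = -47 + \left(-63 + v\right) \left(2 + v\right)$)
$W{\left(-77,-301 \right)} - 127698 = \left(-173 + \left(-301\right)^{2} - -18361\right) - 127698 = \left(-173 + 90601 + 18361\right) - 127698 = 108789 - 127698 = -18909$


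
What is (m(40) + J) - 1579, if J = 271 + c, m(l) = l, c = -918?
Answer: -2186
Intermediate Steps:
J = -647 (J = 271 - 918 = -647)
(m(40) + J) - 1579 = (40 - 647) - 1579 = -607 - 1579 = -2186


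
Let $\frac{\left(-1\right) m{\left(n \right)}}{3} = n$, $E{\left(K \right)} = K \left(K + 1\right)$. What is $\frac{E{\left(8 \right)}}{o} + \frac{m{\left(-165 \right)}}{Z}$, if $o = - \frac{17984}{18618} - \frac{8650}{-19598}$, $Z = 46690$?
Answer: $- \frac{61325007032259}{446834346854} \approx -137.24$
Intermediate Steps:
$E{\left(K \right)} = K \left(1 + K\right)$
$o = - \frac{47851183}{91218891}$ ($o = \left(-17984\right) \frac{1}{18618} - - \frac{4325}{9799} = - \frac{8992}{9309} + \frac{4325}{9799} = - \frac{47851183}{91218891} \approx -0.52458$)
$m{\left(n \right)} = - 3 n$
$\frac{E{\left(8 \right)}}{o} + \frac{m{\left(-165 \right)}}{Z} = \frac{8 \left(1 + 8\right)}{- \frac{47851183}{91218891}} + \frac{\left(-3\right) \left(-165\right)}{46690} = 8 \cdot 9 \left(- \frac{91218891}{47851183}\right) + 495 \cdot \frac{1}{46690} = 72 \left(- \frac{91218891}{47851183}\right) + \frac{99}{9338} = - \frac{6567760152}{47851183} + \frac{99}{9338} = - \frac{61325007032259}{446834346854}$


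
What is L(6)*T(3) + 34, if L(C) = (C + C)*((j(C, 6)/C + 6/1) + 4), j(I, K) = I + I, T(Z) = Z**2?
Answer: 1330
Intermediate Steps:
j(I, K) = 2*I
L(C) = 24*C (L(C) = (C + C)*(((2*C)/C + 6/1) + 4) = (2*C)*((2 + 6*1) + 4) = (2*C)*((2 + 6) + 4) = (2*C)*(8 + 4) = (2*C)*12 = 24*C)
L(6)*T(3) + 34 = (24*6)*3**2 + 34 = 144*9 + 34 = 1296 + 34 = 1330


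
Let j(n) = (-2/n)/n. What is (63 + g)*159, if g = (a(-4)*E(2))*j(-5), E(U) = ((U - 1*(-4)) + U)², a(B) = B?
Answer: 331833/25 ≈ 13273.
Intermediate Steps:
E(U) = (4 + 2*U)² (E(U) = ((U + 4) + U)² = ((4 + U) + U)² = (4 + 2*U)²)
j(n) = -2/n²
g = 512/25 (g = (-16*(2 + 2)²)*(-2/(-5)²) = (-16*4²)*(-2*1/25) = -16*16*(-2/25) = -4*64*(-2/25) = -256*(-2/25) = 512/25 ≈ 20.480)
(63 + g)*159 = (63 + 512/25)*159 = (2087/25)*159 = 331833/25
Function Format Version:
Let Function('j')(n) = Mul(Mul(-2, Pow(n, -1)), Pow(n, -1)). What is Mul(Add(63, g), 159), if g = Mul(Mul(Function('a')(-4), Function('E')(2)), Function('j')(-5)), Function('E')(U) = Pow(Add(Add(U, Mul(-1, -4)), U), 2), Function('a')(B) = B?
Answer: Rational(331833, 25) ≈ 13273.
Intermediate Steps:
Function('E')(U) = Pow(Add(4, Mul(2, U)), 2) (Function('E')(U) = Pow(Add(Add(U, 4), U), 2) = Pow(Add(Add(4, U), U), 2) = Pow(Add(4, Mul(2, U)), 2))
Function('j')(n) = Mul(-2, Pow(n, -2))
g = Rational(512, 25) (g = Mul(Mul(-4, Mul(4, Pow(Add(2, 2), 2))), Mul(-2, Pow(-5, -2))) = Mul(Mul(-4, Mul(4, Pow(4, 2))), Mul(-2, Rational(1, 25))) = Mul(Mul(-4, Mul(4, 16)), Rational(-2, 25)) = Mul(Mul(-4, 64), Rational(-2, 25)) = Mul(-256, Rational(-2, 25)) = Rational(512, 25) ≈ 20.480)
Mul(Add(63, g), 159) = Mul(Add(63, Rational(512, 25)), 159) = Mul(Rational(2087, 25), 159) = Rational(331833, 25)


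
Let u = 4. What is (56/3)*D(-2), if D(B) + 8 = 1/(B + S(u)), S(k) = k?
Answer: -140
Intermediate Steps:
D(B) = -8 + 1/(4 + B) (D(B) = -8 + 1/(B + 4) = -8 + 1/(4 + B))
(56/3)*D(-2) = (56/3)*((-31 - 8*(-2))/(4 - 2)) = (56*(⅓))*((-31 + 16)/2) = 56*((½)*(-15))/3 = (56/3)*(-15/2) = -140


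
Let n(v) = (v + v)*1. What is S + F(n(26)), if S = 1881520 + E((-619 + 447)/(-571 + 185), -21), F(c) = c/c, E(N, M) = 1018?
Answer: 1882539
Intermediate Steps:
n(v) = 2*v (n(v) = (2*v)*1 = 2*v)
F(c) = 1
S = 1882538 (S = 1881520 + 1018 = 1882538)
S + F(n(26)) = 1882538 + 1 = 1882539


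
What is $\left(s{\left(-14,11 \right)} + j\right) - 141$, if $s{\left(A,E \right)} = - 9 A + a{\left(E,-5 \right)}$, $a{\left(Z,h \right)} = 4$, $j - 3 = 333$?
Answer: $325$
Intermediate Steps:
$j = 336$ ($j = 3 + 333 = 336$)
$s{\left(A,E \right)} = 4 - 9 A$ ($s{\left(A,E \right)} = - 9 A + 4 = 4 - 9 A$)
$\left(s{\left(-14,11 \right)} + j\right) - 141 = \left(\left(4 - -126\right) + 336\right) - 141 = \left(\left(4 + 126\right) + 336\right) - 141 = \left(130 + 336\right) - 141 = 466 - 141 = 325$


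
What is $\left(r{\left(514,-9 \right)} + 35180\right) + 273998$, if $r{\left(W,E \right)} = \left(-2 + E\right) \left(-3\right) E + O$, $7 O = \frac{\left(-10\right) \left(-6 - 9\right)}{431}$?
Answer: $\frac{931894127}{3017} \approx 3.0888 \cdot 10^{5}$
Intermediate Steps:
$O = \frac{150}{3017}$ ($O = \frac{- 10 \left(-6 - 9\right) \frac{1}{431}}{7} = \frac{\left(-10\right) \left(-15\right) \frac{1}{431}}{7} = \frac{150 \cdot \frac{1}{431}}{7} = \frac{1}{7} \cdot \frac{150}{431} = \frac{150}{3017} \approx 0.049718$)
$r{\left(W,E \right)} = \frac{150}{3017} + E \left(6 - 3 E\right)$ ($r{\left(W,E \right)} = \left(-2 + E\right) \left(-3\right) E + \frac{150}{3017} = \left(6 - 3 E\right) E + \frac{150}{3017} = E \left(6 - 3 E\right) + \frac{150}{3017} = \frac{150}{3017} + E \left(6 - 3 E\right)$)
$\left(r{\left(514,-9 \right)} + 35180\right) + 273998 = \left(\left(\frac{150}{3017} - 3 \left(-9\right)^{2} + 6 \left(-9\right)\right) + 35180\right) + 273998 = \left(\left(\frac{150}{3017} - 243 - 54\right) + 35180\right) + 273998 = \left(- \frac{895899}{3017} + 35180\right) + 273998 = \frac{105242161}{3017} + 273998 = \frac{931894127}{3017}$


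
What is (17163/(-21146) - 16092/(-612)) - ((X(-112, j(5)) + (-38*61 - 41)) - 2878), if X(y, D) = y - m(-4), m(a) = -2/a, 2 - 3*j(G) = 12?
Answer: 966104725/179741 ≈ 5375.0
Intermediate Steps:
j(G) = -10/3 (j(G) = ⅔ - ⅓*12 = ⅔ - 4 = -10/3)
X(y, D) = -½ + y (X(y, D) = y - (-2)/(-4) = y - (-2)*(-1)/4 = y - 1*½ = y - ½ = -½ + y)
(17163/(-21146) - 16092/(-612)) - ((X(-112, j(5)) + (-38*61 - 41)) - 2878) = (17163/(-21146) - 16092/(-612)) - (((-½ - 112) + (-38*61 - 41)) - 2878) = (17163*(-1/21146) - 16092*(-1/612)) - ((-225/2 + (-2318 - 41)) - 2878) = (-17163/21146 + 447/17) - ((-225/2 - 2359) - 2878) = 9160491/359482 - (-4943/2 - 2878) = 9160491/359482 - 1*(-10699/2) = 9160491/359482 + 10699/2 = 966104725/179741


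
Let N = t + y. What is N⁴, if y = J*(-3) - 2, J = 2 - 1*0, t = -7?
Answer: 50625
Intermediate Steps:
J = 2 (J = 2 + 0 = 2)
y = -8 (y = 2*(-3) - 2 = -6 - 2 = -8)
N = -15 (N = -7 - 8 = -15)
N⁴ = (-15)⁴ = 50625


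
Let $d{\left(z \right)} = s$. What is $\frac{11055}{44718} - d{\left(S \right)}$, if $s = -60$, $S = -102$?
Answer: $\frac{898045}{14906} \approx 60.247$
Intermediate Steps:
$d{\left(z \right)} = -60$
$\frac{11055}{44718} - d{\left(S \right)} = \frac{11055}{44718} - -60 = 11055 \cdot \frac{1}{44718} + 60 = \frac{3685}{14906} + 60 = \frac{898045}{14906}$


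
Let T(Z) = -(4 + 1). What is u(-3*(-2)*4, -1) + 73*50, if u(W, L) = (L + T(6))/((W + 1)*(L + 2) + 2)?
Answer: 32848/9 ≈ 3649.8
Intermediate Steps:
T(Z) = -5 (T(Z) = -1*5 = -5)
u(W, L) = (-5 + L)/(2 + (1 + W)*(2 + L)) (u(W, L) = (L - 5)/((W + 1)*(L + 2) + 2) = (-5 + L)/((1 + W)*(2 + L) + 2) = (-5 + L)/(2 + (1 + W)*(2 + L)))
u(-3*(-2)*4, -1) + 73*50 = (-5 - 1)/(4 - 1 + 2*(-3*(-2)*4) - (-3*(-2))*4) + 73*50 = -6/(4 - 1 + 2*(6*4) - 6*4) + 3650 = -6/(4 - 1 + 2*24 - 1*24) + 3650 = -6/(4 - 1 + 48 - 24) + 3650 = -6/27 + 3650 = (1/27)*(-6) + 3650 = -2/9 + 3650 = 32848/9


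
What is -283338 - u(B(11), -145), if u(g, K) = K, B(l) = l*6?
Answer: -283193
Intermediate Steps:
B(l) = 6*l
-283338 - u(B(11), -145) = -283338 - 1*(-145) = -283338 + 145 = -283193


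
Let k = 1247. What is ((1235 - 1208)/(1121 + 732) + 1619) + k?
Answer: 5310725/1853 ≈ 2866.0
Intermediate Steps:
((1235 - 1208)/(1121 + 732) + 1619) + k = ((1235 - 1208)/(1121 + 732) + 1619) + 1247 = (27/1853 + 1619) + 1247 = 3000034/1853 + 1247 = 5310725/1853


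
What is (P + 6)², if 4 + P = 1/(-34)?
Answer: 4489/1156 ≈ 3.8832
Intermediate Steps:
P = -137/34 (P = -4 + 1/(-34) = -4 - 1/34 = -137/34 ≈ -4.0294)
(P + 6)² = (-137/34 + 6)² = (67/34)² = 4489/1156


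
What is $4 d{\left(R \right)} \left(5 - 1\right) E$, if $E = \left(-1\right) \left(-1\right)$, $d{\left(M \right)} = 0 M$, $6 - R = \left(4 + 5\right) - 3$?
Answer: $0$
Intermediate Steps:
$R = 0$ ($R = 6 - \left(\left(4 + 5\right) - 3\right) = 6 - \left(9 - 3\right) = 6 - 6 = 0$)
$d{\left(M \right)} = 0$
$E = 1$
$4 d{\left(R \right)} \left(5 - 1\right) E = 4 \cdot 0 \left(5 - 1\right) 1 = 4 \cdot 0 \cdot 4 \cdot 1 = 4 \cdot 0 \cdot 1 = 0 \cdot 1 = 0$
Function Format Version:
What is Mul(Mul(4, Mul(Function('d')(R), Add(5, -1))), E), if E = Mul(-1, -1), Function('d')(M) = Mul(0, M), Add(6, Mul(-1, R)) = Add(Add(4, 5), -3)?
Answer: 0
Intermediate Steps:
R = 0 (R = Add(6, Mul(-1, Add(Add(4, 5), -3))) = Add(6, Mul(-1, Add(9, -3))) = Add(6, Mul(-1, 6)) = Add(6, -6) = 0)
Function('d')(M) = 0
E = 1
Mul(Mul(4, Mul(Function('d')(R), Add(5, -1))), E) = Mul(Mul(4, Mul(0, Add(5, -1))), 1) = Mul(Mul(4, Mul(0, 4)), 1) = Mul(Mul(4, 0), 1) = Mul(0, 1) = 0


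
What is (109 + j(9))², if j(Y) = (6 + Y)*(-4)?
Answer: 2401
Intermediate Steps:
j(Y) = -24 - 4*Y
(109 + j(9))² = (109 + (-24 - 4*9))² = (109 + (-24 - 36))² = (109 - 60)² = 49² = 2401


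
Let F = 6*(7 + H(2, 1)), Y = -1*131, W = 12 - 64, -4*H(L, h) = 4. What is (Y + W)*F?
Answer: -6588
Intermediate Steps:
H(L, h) = -1 (H(L, h) = -1/4*4 = -1)
W = -52
Y = -131
F = 36 (F = 6*(7 - 1) = 6*6 = 36)
(Y + W)*F = (-131 - 52)*36 = -183*36 = -6588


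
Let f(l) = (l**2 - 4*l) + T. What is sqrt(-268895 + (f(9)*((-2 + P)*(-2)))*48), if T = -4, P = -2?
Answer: I*sqrt(253151) ≈ 503.14*I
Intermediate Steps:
f(l) = -4 + l**2 - 4*l (f(l) = (l**2 - 4*l) - 4 = -4 + l**2 - 4*l)
sqrt(-268895 + (f(9)*((-2 + P)*(-2)))*48) = sqrt(-268895 + ((-4 + 9**2 - 4*9)*((-2 - 2)*(-2)))*48) = sqrt(-268895 + ((-4 + 81 - 36)*(-4*(-2)))*48) = sqrt(-268895 + (41*8)*48) = sqrt(-268895 + 328*48) = sqrt(-268895 + 15744) = sqrt(-253151) = I*sqrt(253151)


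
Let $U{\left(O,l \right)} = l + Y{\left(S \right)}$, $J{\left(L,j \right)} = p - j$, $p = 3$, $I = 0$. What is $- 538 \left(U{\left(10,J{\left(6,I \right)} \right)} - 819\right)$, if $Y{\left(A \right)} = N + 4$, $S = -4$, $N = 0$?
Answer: $436856$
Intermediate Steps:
$J{\left(L,j \right)} = 3 - j$
$Y{\left(A \right)} = 4$ ($Y{\left(A \right)} = 0 + 4 = 4$)
$U{\left(O,l \right)} = 4 + l$ ($U{\left(O,l \right)} = l + 4 = 4 + l$)
$- 538 \left(U{\left(10,J{\left(6,I \right)} \right)} - 819\right) = - 538 \left(\left(4 + \left(3 - 0\right)\right) - 819\right) = - 538 \left(\left(4 + \left(3 + 0\right)\right) - 819\right) = - 538 \left(\left(4 + 3\right) - 819\right) = - 538 \left(7 - 819\right) = \left(-538\right) \left(-812\right) = 436856$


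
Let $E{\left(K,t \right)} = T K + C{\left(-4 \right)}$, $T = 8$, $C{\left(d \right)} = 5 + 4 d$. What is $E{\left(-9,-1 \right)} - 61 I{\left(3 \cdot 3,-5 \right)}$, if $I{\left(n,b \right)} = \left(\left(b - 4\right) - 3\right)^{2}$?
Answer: $-8867$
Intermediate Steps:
$I{\left(n,b \right)} = \left(-7 + b\right)^{2}$ ($I{\left(n,b \right)} = \left(\left(b - 4\right) - 3\right)^{2} = \left(\left(-4 + b\right) - 3\right)^{2} = \left(-7 + b\right)^{2}$)
$E{\left(K,t \right)} = -11 + 8 K$ ($E{\left(K,t \right)} = 8 K + \left(5 + 4 \left(-4\right)\right) = 8 K + \left(5 - 16\right) = 8 K - 11 = -11 + 8 K$)
$E{\left(-9,-1 \right)} - 61 I{\left(3 \cdot 3,-5 \right)} = \left(-11 + 8 \left(-9\right)\right) - 61 \left(-7 - 5\right)^{2} = \left(-11 - 72\right) - 61 \left(-12\right)^{2} = -83 - 8784 = -8867$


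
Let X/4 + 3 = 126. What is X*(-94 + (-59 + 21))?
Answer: -64944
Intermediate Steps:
X = 492 (X = -12 + 4*126 = -12 + 504 = 492)
X*(-94 + (-59 + 21)) = 492*(-94 + (-59 + 21)) = 492*(-94 - 38) = 492*(-132) = -64944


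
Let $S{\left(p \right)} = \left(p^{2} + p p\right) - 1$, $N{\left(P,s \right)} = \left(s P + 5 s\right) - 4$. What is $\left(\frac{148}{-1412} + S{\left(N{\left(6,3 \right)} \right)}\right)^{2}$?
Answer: $\frac{352071342736}{124609} \approx 2.8254 \cdot 10^{6}$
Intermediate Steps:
$N{\left(P,s \right)} = -4 + 5 s + P s$ ($N{\left(P,s \right)} = \left(P s + 5 s\right) - 4 = \left(5 s + P s\right) - 4 = -4 + 5 s + P s$)
$S{\left(p \right)} = -1 + 2 p^{2}$ ($S{\left(p \right)} = \left(p^{2} + p^{2}\right) - 1 = 2 p^{2} - 1 = -1 + 2 p^{2}$)
$\left(\frac{148}{-1412} + S{\left(N{\left(6,3 \right)} \right)}\right)^{2} = \left(\frac{148}{-1412} - \left(1 - 2 \left(-4 + 5 \cdot 3 + 6 \cdot 3\right)^{2}\right)\right)^{2} = \left(148 \left(- \frac{1}{1412}\right) - \left(1 - 2 \left(-4 + 15 + 18\right)^{2}\right)\right)^{2} = \left(- \frac{37}{353} - \left(1 - 2 \cdot 29^{2}\right)\right)^{2} = \left(- \frac{37}{353} + \left(-1 + 2 \cdot 841\right)\right)^{2} = \left(- \frac{37}{353} + \left(-1 + 1682\right)\right)^{2} = \left(- \frac{37}{353} + 1681\right)^{2} = \left(\frac{593356}{353}\right)^{2} = \frac{352071342736}{124609}$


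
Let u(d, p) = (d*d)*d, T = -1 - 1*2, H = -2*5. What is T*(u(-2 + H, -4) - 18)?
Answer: 5238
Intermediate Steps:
H = -10
T = -3 (T = -1 - 2 = -3)
u(d, p) = d**3 (u(d, p) = d**2*d = d**3)
T*(u(-2 + H, -4) - 18) = -3*((-2 - 10)**3 - 18) = -3*((-12)**3 - 18) = -3*(-1728 - 18) = -3*(-1746) = 5238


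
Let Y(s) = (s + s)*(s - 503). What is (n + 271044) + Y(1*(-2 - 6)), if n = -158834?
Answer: 120386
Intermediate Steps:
Y(s) = 2*s*(-503 + s) (Y(s) = (2*s)*(-503 + s) = 2*s*(-503 + s))
(n + 271044) + Y(1*(-2 - 6)) = (-158834 + 271044) + 2*(1*(-2 - 6))*(-503 + 1*(-2 - 6)) = 112210 + 2*(1*(-8))*(-503 + 1*(-8)) = 112210 + 2*(-8)*(-503 - 8) = 112210 + 2*(-8)*(-511) = 112210 + 8176 = 120386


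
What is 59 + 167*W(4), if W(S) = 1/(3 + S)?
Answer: 580/7 ≈ 82.857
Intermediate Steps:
59 + 167*W(4) = 59 + 167/(3 + 4) = 59 + 167/7 = 580/7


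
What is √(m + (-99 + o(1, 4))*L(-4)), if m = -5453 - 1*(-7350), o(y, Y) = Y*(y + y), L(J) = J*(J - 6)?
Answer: I*√1743 ≈ 41.749*I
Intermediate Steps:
L(J) = J*(-6 + J)
o(y, Y) = 2*Y*y (o(y, Y) = Y*(2*y) = 2*Y*y)
m = 1897 (m = -5453 + 7350 = 1897)
√(m + (-99 + o(1, 4))*L(-4)) = √(1897 + (-99 + 2*4*1)*(-4*(-6 - 4))) = √(1897 + (-99 + 8)*(-4*(-10))) = √(1897 - 91*40) = √(1897 - 3640) = √(-1743) = I*√1743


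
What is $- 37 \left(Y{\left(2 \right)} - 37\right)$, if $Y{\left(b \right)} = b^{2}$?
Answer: $1221$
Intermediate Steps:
$- 37 \left(Y{\left(2 \right)} - 37\right) = - 37 \left(2^{2} - 37\right) = - 37 \left(4 - 37\right) = \left(-37\right) \left(-33\right) = 1221$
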